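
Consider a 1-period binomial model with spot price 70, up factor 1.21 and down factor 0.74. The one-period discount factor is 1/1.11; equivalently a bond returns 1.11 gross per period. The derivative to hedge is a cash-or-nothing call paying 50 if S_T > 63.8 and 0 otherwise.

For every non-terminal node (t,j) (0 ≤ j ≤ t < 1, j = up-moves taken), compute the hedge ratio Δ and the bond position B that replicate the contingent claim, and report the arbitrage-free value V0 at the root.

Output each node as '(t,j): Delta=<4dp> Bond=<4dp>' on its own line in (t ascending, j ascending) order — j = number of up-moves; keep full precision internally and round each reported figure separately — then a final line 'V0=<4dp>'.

(0,0): Delta=1.5198 Bond=-70.9220
V0=35.4610

Risk-neutral probability p* = (R−d)/(u−d) = (1.11−0.74)/(1.21−0.74) = 0.7872.
At expiry t=1: V(1,0)=0.0000, V(1,1)=50.0000
(0,0): S=70.0000. Δ = (V_up−V_dn)/(S_up−S_dn) = (50.0000−0.0000)/(84.7000−51.8000) = 1.5198. V = [p*·50.0000 + (1−p*)·0.0000]/1.11 = 35.4610. B = V − Δ·S = -70.9220.
Check: Δ(0,0)·S0 + B(0,0) = 35.4610 = V0.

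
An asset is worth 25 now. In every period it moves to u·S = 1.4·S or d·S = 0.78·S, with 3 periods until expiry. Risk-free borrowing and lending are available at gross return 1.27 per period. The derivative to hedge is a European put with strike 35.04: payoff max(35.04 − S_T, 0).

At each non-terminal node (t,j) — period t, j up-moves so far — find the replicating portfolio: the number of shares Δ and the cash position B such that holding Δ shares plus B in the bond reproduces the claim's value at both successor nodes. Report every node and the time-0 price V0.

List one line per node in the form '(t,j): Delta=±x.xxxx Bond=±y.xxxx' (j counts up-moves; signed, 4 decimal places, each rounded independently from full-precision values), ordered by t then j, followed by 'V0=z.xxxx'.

(0,0): Delta=-0.1988 Bond=5.7742
(1,0): Delta=-0.8363 Bond=19.7645
(1,1): Delta=-0.1046 Bond=4.0351
(2,0): Delta=-1.0000 Bond=27.5906
(2,1): Delta=-0.8121 Bond=24.4404
(2,2): Delta=0.0000 Bond=0.0000
V0=0.8038

The replicating-portfolio and risk-neutral prices coincide; use p* = (1.27−0.78)/(1.4−0.78) = 0.7903 for the latter.
Terminal values V(3,·): V(3,0)=23.1762, V(3,1)=13.7460, V(3,2)=0.0000, V(3,3)=0.0000
(2,0): S=15.2100. Δ = (V_up−V_dn)/(S_up−S_dn) = (13.7460−23.1762)/(21.2940−11.8638) = -1.0000. V = [p*·13.7460 + (1−p*)·23.1762]/1.27 = 12.3806. B = V − Δ·S = 27.5906.
(2,1): S=27.3000. Δ = (V_up−V_dn)/(S_up−S_dn) = (0.0000−13.7460)/(38.2200−21.2940) = -0.8121. V = [p*·0.0000 + (1−p*)·13.7460]/1.27 = 2.2695. B = V − Δ·S = 24.4404.
(2,2): S=49.0000. Δ = (V_up−V_dn)/(S_up−S_dn) = (0.0000−0.0000)/(68.6000−38.2200) = 0.0000. V = [p*·0.0000 + (1−p*)·0.0000]/1.27 = 0.0000. B = V − Δ·S = 0.0000.
(1,0): S=19.5000. Δ = (V_up−V_dn)/(S_up−S_dn) = (2.2695−12.3806)/(27.3000−15.2100) = -0.8363. V = [p*·2.2695 + (1−p*)·12.3806]/1.27 = 3.4563. B = V − Δ·S = 19.7645.
(1,1): S=35.0000. Δ = (V_up−V_dn)/(S_up−S_dn) = (0.0000−2.2695)/(49.0000−27.3000) = -0.1046. V = [p*·0.0000 + (1−p*)·2.2695]/1.27 = 0.3747. B = V − Δ·S = 4.0351.
(0,0): S=25.0000. Δ = (V_up−V_dn)/(S_up−S_dn) = (0.3747−3.4563)/(35.0000−19.5000) = -0.1988. V = [p*·0.3747 + (1−p*)·3.4563]/1.27 = 0.8038. B = V − Δ·S = 5.7742.
Check: Δ(0,0)·S0 + B(0,0) = 0.8038 = V0.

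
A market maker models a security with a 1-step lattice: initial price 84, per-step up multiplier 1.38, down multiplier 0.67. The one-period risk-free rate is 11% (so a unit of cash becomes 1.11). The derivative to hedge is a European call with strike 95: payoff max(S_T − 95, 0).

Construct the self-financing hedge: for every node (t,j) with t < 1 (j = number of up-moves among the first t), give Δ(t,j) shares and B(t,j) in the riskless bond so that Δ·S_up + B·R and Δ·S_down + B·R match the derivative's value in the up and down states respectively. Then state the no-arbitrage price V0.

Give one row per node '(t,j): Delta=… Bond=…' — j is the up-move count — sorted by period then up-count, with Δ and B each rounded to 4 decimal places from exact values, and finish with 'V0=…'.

Since d<R<u, set p* = (R−d)/(u−d) = 0.6197; price each node as the discounted p*-expectation of its children.
Payoff layer (t=1): V(1,0)=0.0000, V(1,1)=20.9200
(0,0): S=84.0000. Δ = (V_up−V_dn)/(S_up−S_dn) = (20.9200−0.0000)/(115.9200−56.2800) = 0.3508. V = [p*·20.9200 + (1−p*)·0.0000]/1.11 = 11.6797. B = V − Δ·S = -17.7851.
Check: Δ(0,0)·S0 + B(0,0) = 11.6797 = V0.

(0,0): Delta=0.3508 Bond=-17.7851
V0=11.6797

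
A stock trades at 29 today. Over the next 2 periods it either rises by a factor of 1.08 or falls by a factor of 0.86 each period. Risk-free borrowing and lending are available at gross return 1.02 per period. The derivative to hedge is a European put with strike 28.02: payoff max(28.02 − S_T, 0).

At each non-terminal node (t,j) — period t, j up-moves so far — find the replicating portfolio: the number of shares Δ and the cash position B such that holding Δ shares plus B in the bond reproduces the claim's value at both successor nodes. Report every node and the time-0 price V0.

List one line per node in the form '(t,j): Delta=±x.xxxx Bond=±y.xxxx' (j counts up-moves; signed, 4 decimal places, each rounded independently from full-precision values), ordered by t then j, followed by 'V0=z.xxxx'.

Risk-neutral probability p* = (R−d)/(u−d) = (1.02−0.86)/(1.08−0.86) = 0.7273.
Terminal values V(2,·): V(2,0)=6.5716, V(2,1)=1.0848, V(2,2)=0.0000
Node (1,0) S=24.9400: V=(p*·1.0848+(1−p*)·6.5716)/1.02=2.5306; Δ=(1.0848−6.5716)/(26.9352−21.4484)=-1.0000; B=V−Δ·S=27.4706
Node (1,1) S=31.3200: V=(p*·0.0000+(1−p*)·1.0848)/1.02=0.2901; Δ=(0.0000−1.0848)/(33.8256−26.9352)=-0.1574; B=V−Δ·S=5.2210
Node (0,0) S=29.0000: V=(p*·0.2901+(1−p*)·2.5306)/1.02=0.8834; Δ=(0.2901−2.5306)/(31.3200−24.9400)=-0.3512; B=V−Δ·S=11.0677
Self-financing check: at every node Δ·S+B equals the discounted successor values.

(0,0): Delta=-0.3512 Bond=11.0677
(1,0): Delta=-1.0000 Bond=27.4706
(1,1): Delta=-0.1574 Bond=5.2210
V0=0.8834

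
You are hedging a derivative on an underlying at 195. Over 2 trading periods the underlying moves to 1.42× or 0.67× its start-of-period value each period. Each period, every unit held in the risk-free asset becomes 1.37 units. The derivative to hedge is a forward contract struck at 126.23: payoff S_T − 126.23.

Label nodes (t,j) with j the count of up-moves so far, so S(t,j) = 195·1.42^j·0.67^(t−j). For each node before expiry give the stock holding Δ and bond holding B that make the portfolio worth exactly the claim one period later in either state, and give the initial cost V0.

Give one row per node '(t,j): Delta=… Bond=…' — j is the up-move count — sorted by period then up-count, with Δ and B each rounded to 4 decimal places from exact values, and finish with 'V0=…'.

No-arbitrage ⇒ martingale measure with p* = (R−d)/(u−d) = 0.9333.
Terminal values V(2,·): V(2,0)=-38.6945, V(2,1)=59.2930, V(2,2)=266.9680
  t=1,j=0: stock 130.6500 → up 185.5230 (V=59.2930), down 87.5355 (V=-38.6945). Price 38.5113; hedge Δ=1.0000, bond B=-92.1387.
  t=1,j=1: stock 276.9000 → up 393.1980 (V=266.9680), down 185.5230 (V=59.2930). Price 184.7613; hedge Δ=1.0000, bond B=-92.1387.
  t=0,j=0: stock 195.0000 → up 276.9000 (V=184.7613), down 130.6500 (V=38.5113). Price 127.7455; hedge Δ=1.0000, bond B=-67.2545.
Each (Δ,B) replicates both successor values, so the strategy is self-financing and V0 is arbitrage-free.

(0,0): Delta=1.0000 Bond=-67.2545
(1,0): Delta=1.0000 Bond=-92.1387
(1,1): Delta=1.0000 Bond=-92.1387
V0=127.7455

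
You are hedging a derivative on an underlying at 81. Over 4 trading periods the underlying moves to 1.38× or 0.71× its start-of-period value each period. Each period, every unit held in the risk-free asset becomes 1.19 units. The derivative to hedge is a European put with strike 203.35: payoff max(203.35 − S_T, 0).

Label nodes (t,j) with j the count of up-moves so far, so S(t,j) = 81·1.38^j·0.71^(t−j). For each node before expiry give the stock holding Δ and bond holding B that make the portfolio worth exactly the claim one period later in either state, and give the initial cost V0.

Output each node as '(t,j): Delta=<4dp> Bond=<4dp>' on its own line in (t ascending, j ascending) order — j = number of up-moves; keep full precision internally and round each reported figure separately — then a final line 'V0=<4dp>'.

No-arbitrage ⇒ martingale measure with p* = (R−d)/(u−d) = 0.7164.
Terminal values V(4,·): V(4,0)=182.7665, V(4,1)=163.3427, V(4,2)=125.5893, V(4,3)=52.2096, V(4,4)=0.0000
  t=3,j=0: stock 28.9908 → up 40.0073 (V=163.3427), down 20.5835 (V=182.7665). Price 141.8916; hedge Δ=-1.0000, bond B=170.8824.
  t=3,j=1: stock 56.3483 → up 77.7607 (V=125.5893), down 40.0073 (V=163.3427). Price 114.5341; hedge Δ=-1.0000, bond B=170.8824.
  t=3,j=2: stock 109.5220 → up 151.1404 (V=52.2096), down 77.7607 (V=125.5893). Price 61.3603; hedge Δ=-1.0000, bond B=170.8824.
  t=3,j=3: stock 212.8738 → up 293.7659 (V=0.0000), down 151.1404 (V=52.2096). Price 12.4418; hedge Δ=-0.3661, bond B=90.3665.
  t=2,j=0: stock 40.8321 → up 56.3483 (V=114.5341), down 28.9908 (V=141.8916). Price 102.7665; hedge Δ=-1.0000, bond B=143.5986.
  t=2,j=1: stock 79.3638 → up 109.5220 (V=61.3603), down 56.3483 (V=114.5341). Price 64.2348; hedge Δ=-1.0000, bond B=143.5986.
  t=2,j=2: stock 154.2564 → up 212.8738 (V=12.4418), down 109.5220 (V=61.3603). Price 22.1128; hedge Δ=-0.4733, bond B=95.1255.
  t=1,j=0: stock 57.5100 → up 79.3638 (V=64.2348), down 40.8321 (V=102.7665). Price 63.1611; hedge Δ=-1.0000, bond B=120.6711.
  t=1,j=1: stock 111.7800 → up 154.2564 (V=22.1128), down 79.3638 (V=64.2348). Price 28.6200; hedge Δ=-0.5624, bond B=91.4888.
  t=0,j=0: stock 81.0000 → up 111.7800 (V=28.6200), down 57.5100 (V=63.1611). Price 32.2817; hedge Δ=-0.6365, bond B=83.8356.
The time-0 hedge costs 32.2817, which is the no-arbitrage price.

(0,0): Delta=-0.6365 Bond=83.8356
(1,0): Delta=-1.0000 Bond=120.6711
(1,1): Delta=-0.5624 Bond=91.4888
(2,0): Delta=-1.0000 Bond=143.5986
(2,1): Delta=-1.0000 Bond=143.5986
(2,2): Delta=-0.4733 Bond=95.1255
(3,0): Delta=-1.0000 Bond=170.8824
(3,1): Delta=-1.0000 Bond=170.8824
(3,2): Delta=-1.0000 Bond=170.8824
(3,3): Delta=-0.3661 Bond=90.3665
V0=32.2817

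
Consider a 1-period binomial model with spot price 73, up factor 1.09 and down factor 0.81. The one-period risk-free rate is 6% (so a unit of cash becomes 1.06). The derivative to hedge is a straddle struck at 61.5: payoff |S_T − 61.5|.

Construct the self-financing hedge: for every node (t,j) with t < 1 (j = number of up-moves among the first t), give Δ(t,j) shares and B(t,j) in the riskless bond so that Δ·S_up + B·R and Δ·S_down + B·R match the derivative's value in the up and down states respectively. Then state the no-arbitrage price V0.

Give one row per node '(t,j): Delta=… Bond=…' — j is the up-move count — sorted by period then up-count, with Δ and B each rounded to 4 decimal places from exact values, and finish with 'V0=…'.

Risk-neutral probability p* = (R−d)/(u−d) = (1.06−0.81)/(1.09−0.81) = 0.8929.
Payoff layer (t=1): V(1,0)=2.3700, V(1,1)=18.0700
(0,0): S=73.0000. Δ = (V_up−V_dn)/(S_up−S_dn) = (18.0700−2.3700)/(79.5700−59.1300) = 0.7681. V = [p*·18.0700 + (1−p*)·2.3700]/1.06 = 15.4602. B = V − Δ·S = -40.6112.
The time-0 hedge costs 15.4602, which is the no-arbitrage price.

(0,0): Delta=0.7681 Bond=-40.6112
V0=15.4602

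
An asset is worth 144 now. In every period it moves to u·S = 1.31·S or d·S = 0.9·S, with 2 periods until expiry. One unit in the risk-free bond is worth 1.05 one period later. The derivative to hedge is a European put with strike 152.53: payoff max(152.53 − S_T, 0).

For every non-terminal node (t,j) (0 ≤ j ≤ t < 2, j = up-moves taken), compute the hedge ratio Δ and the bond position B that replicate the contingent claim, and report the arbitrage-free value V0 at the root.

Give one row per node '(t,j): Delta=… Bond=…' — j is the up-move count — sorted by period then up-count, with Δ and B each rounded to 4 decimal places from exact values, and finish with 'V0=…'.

(0,0): Delta=-0.3671 Bond=65.9587
(1,0): Delta=-0.6754 Bond=109.2123
(1,1): Delta=0.0000 Bond=0.0000
V0=13.0910

Under the risk-neutral measure, an up-move has probability p* = (R−d)/(u−d) = 0.3659 and values discount at R = 1.05.
At expiry t=2: V(2,0)=35.8900, V(2,1)=0.0000, V(2,2)=0.0000
(1,0): S=129.6000. Δ = (V_up−V_dn)/(S_up−S_dn) = (0.0000−35.8900)/(169.7760−116.6400) = -0.6754. V = [p*·0.0000 + (1−p*)·35.8900]/1.05 = 21.6757. B = V − Δ·S = 109.2123.
(1,1): S=188.6400. Δ = (V_up−V_dn)/(S_up−S_dn) = (0.0000−0.0000)/(247.1184−169.7760) = 0.0000. V = [p*·0.0000 + (1−p*)·0.0000]/1.05 = 0.0000. B = V − Δ·S = 0.0000.
(0,0): S=144.0000. Δ = (V_up−V_dn)/(S_up−S_dn) = (0.0000−21.6757)/(188.6400−129.6000) = -0.3671. V = [p*·0.0000 + (1−p*)·21.6757]/1.05 = 13.0910. B = V − Δ·S = 65.9587.
The time-0 hedge costs 13.0910, which is the no-arbitrage price.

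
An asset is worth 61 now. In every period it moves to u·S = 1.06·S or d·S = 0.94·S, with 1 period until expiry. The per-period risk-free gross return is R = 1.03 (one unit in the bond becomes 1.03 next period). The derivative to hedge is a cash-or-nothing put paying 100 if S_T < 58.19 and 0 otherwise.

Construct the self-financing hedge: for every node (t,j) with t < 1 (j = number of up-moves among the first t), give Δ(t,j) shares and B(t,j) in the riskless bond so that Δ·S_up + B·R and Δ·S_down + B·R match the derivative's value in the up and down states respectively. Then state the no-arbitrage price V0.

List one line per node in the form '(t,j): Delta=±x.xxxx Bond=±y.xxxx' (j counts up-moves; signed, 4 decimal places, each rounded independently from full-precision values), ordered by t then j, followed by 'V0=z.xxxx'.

(0,0): Delta=-13.6612 Bond=857.6052
V0=24.2718

No-arbitrage ⇒ martingale measure with p* = (R−d)/(u−d) = 0.7500.
At expiry t=1: V(1,0)=100.0000, V(1,1)=0.0000
(0,0): S=61.0000. Δ = (V_up−V_dn)/(S_up−S_dn) = (0.0000−100.0000)/(64.6600−57.3400) = -13.6612. V = [p*·0.0000 + (1−p*)·100.0000]/1.03 = 24.2718. B = V − Δ·S = 857.6052.
Each (Δ,B) replicates both successor values, so the strategy is self-financing and V0 is arbitrage-free.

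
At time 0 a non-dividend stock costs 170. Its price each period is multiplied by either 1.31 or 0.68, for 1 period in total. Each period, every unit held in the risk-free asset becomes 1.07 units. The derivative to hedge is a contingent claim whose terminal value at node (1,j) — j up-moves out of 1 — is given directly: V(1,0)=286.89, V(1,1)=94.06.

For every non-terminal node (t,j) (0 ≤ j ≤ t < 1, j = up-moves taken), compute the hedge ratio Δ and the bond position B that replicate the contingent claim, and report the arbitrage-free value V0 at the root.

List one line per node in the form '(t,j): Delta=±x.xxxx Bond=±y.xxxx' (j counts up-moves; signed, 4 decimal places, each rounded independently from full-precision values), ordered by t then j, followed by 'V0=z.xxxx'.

No-arbitrage ⇒ martingale measure with p* = (R−d)/(u−d) = 0.6190.
Terminal payoffs: V(1,0)=286.8900, V(1,1)=94.0600
(0,0): S=170.0000. Δ = (V_up−V_dn)/(S_up−S_dn) = (94.0600−286.8900)/(222.7000−115.6000) = -1.8005. V = [p*·94.0600 + (1−p*)·286.8900]/1.07 = 156.5599. B = V − Δ·S = 462.6392.
Each (Δ,B) replicates both successor values, so the strategy is self-financing and V0 is arbitrage-free.

(0,0): Delta=-1.8005 Bond=462.6392
V0=156.5599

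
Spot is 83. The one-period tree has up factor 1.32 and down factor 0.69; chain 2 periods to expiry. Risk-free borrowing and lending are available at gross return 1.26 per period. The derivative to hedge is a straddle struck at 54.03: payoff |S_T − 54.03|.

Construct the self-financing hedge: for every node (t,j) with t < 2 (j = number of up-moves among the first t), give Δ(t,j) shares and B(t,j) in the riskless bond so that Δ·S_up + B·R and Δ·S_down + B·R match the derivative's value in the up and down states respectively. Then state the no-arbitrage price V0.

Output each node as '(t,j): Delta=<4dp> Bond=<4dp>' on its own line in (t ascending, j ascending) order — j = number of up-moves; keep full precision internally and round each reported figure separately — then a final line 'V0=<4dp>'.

(0,0): Delta=0.9580 Bond=-30.3840
(1,0): Delta=0.1955 Bond=5.3883
(1,1): Delta=1.0000 Bond=-42.8810
V0=49.1333

Under the risk-neutral measure, an up-move has probability p* = (R−d)/(u−d) = 0.9048 and values discount at R = 1.26.
At expiry t=2: V(2,0)=14.5137, V(2,1)=21.5664, V(2,2)=90.5892
Node (1,0) S=57.2700: V=(p*·21.5664+(1−p*)·14.5137)/1.26=16.5831; Δ=(21.5664−14.5137)/(75.5964−39.5163)=0.1955; B=V−Δ·S=5.3883
Node (1,1) S=109.5600: V=(p*·90.5892+(1−p*)·21.5664)/1.26=66.6790; Δ=(90.5892−21.5664)/(144.6192−75.5964)=1.0000; B=V−Δ·S=-42.8810
Node (0,0) S=83.0000: V=(p*·66.6790+(1−p*)·16.5831)/1.26=49.1333; Δ=(66.6790−16.5831)/(109.5600−57.2700)=0.9580; B=V−Δ·S=-30.3840
Each (Δ,B) replicates both successor values, so the strategy is self-financing and V0 is arbitrage-free.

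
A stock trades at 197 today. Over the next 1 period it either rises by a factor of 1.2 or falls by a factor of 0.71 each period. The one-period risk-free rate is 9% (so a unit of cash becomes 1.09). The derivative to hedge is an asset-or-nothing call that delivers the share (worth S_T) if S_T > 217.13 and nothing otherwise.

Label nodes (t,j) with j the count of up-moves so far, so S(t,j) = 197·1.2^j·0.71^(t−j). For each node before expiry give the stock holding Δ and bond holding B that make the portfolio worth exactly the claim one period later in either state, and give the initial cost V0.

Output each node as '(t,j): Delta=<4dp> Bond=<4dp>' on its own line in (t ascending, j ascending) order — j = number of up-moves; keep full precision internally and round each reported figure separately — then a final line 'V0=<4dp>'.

Risk-neutral probability p* = (R−d)/(u−d) = (1.09−0.71)/(1.2−0.71) = 0.7755.
Payoff layer (t=1): V(1,0)=0.0000, V(1,1)=236.4000
(0,0): S=197.0000. Δ = (V_up−V_dn)/(S_up−S_dn) = (236.4000−0.0000)/(236.4000−139.8700) = 2.4490. V = [p*·236.4000 + (1−p*)·0.0000]/1.09 = 168.1932. B = V − Δ·S = -314.2558.
Check: Δ(0,0)·S0 + B(0,0) = 168.1932 = V0.

(0,0): Delta=2.4490 Bond=-314.2558
V0=168.1932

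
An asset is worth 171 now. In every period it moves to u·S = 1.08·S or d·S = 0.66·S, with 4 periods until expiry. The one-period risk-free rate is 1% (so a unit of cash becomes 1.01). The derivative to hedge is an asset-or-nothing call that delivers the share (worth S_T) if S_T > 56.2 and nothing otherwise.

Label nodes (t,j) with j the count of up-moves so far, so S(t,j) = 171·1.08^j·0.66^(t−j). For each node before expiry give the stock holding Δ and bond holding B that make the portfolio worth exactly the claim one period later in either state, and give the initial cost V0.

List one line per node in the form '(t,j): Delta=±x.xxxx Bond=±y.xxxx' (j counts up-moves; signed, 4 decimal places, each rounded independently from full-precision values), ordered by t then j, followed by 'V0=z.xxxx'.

Under the risk-neutral measure, an up-move has probability p* = (R−d)/(u−d) = 0.8333 and values discount at R = 1.01.
Terminal payoffs: V(4,0)=0.0000, V(4,1)=0.0000, V(4,2)=86.8823, V(4,3)=142.1711, V(4,4)=232.6436
(3,0): S=49.1618. Δ = (V_up−V_dn)/(S_up−S_dn) = (0.0000−0.0000)/(53.0948−32.4468) = 0.0000. V = [p*·0.0000 + (1−p*)·0.0000]/1.01 = 0.0000. B = V − Δ·S = 0.0000.
(3,1): S=80.4466. Δ = (V_up−V_dn)/(S_up−S_dn) = (86.8823−0.0000)/(86.8823−53.0948) = 2.5714. V = [p*·86.8823 + (1−p*)·0.0000]/1.01 = 71.6851. B = V − Δ·S = -135.1776.
(3,2): S=131.6399. Δ = (V_up−V_dn)/(S_up−S_dn) = (142.1711−86.8823)/(142.1711−86.8823) = 1.0000. V = [p*·142.1711 + (1−p*)·86.8823]/1.01 = 131.6399. B = V − Δ·S = 0.0000.
(3,3): S=215.4108. Δ = (V_up−V_dn)/(S_up−S_dn) = (232.6436−142.1711)/(232.6436−142.1711) = 1.0000. V = [p*·232.6436 + (1−p*)·142.1711]/1.01 = 215.4108. B = V − Δ·S = 0.0000.
(2,0): S=74.4876. Δ = (V_up−V_dn)/(S_up−S_dn) = (71.6851−0.0000)/(80.4466−49.1618) = 2.2914. V = [p*·71.6851 + (1−p*)·0.0000]/1.01 = 59.1461. B = V − Δ·S = -111.5327.
(2,1): S=121.8888. Δ = (V_up−V_dn)/(S_up−S_dn) = (131.6399−71.6851)/(131.6399−80.4466) = 1.1711. V = [p*·131.6399 + (1−p*)·71.6851]/1.01 = 120.4430. B = V − Δ·S = -22.3065.
(2,2): S=199.4544. Δ = (V_up−V_dn)/(S_up−S_dn) = (215.4108−131.6399)/(215.4108−131.6399) = 1.0000. V = [p*·215.4108 + (1−p*)·131.6399]/1.01 = 199.4544. B = V − Δ·S = 0.0000.
(1,0): S=112.8600. Δ = (V_up−V_dn)/(S_up−S_dn) = (120.4430−59.1461)/(121.8888−74.4876) = 1.2932. V = [p*·120.4430 + (1−p*)·59.1461]/1.01 = 109.1355. B = V − Δ·S = -36.8095.
(1,1): S=184.6800. Δ = (V_up−V_dn)/(S_up−S_dn) = (199.4544−120.4430)/(199.4544−121.8888) = 1.0186. V = [p*·199.4544 + (1−p*)·120.4430]/1.01 = 184.4414. B = V − Δ·S = -3.6809.
(0,0): S=171.0000. Δ = (V_up−V_dn)/(S_up−S_dn) = (184.4414−109.1355)/(184.6800−112.8600) = 1.0485. V = [p*·184.4414 + (1−p*)·109.1355]/1.01 = 170.1885. B = V − Δ·S = -9.1113.
Check: Δ(0,0)·S0 + B(0,0) = 170.1885 = V0.

(0,0): Delta=1.0485 Bond=-9.1113
(1,0): Delta=1.2932 Bond=-36.8095
(1,1): Delta=1.0186 Bond=-3.6809
(2,0): Delta=2.2914 Bond=-111.5327
(2,1): Delta=1.1711 Bond=-22.3065
(2,2): Delta=1.0000 Bond=0.0000
(3,0): Delta=0.0000 Bond=0.0000
(3,1): Delta=2.5714 Bond=-135.1776
(3,2): Delta=1.0000 Bond=0.0000
(3,3): Delta=1.0000 Bond=0.0000
V0=170.1885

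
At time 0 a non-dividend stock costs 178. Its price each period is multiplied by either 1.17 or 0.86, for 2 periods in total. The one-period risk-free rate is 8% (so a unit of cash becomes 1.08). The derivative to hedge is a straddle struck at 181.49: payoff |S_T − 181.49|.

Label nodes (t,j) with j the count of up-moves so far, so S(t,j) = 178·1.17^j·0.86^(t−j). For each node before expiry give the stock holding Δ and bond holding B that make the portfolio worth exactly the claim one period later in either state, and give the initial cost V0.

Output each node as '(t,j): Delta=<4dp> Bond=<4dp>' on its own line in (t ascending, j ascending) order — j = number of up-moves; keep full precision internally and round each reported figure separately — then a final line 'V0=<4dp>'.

(0,0): Delta=0.4808 Bond=-54.2909
(1,0): Delta=-1.0000 Bond=168.0463
(1,1): Delta=0.9261 Bond=-151.3672
V0=31.2911

No-arbitrage ⇒ martingale measure with p* = (R−d)/(u−d) = 0.7097.
At expiry t=2: V(2,0)=49.8412, V(2,1)=2.3864, V(2,2)=62.1742
(1,0): S=153.0800. Δ = (V_up−V_dn)/(S_up−S_dn) = (2.3864−49.8412)/(179.1036−131.6488) = -1.0000. V = [p*·2.3864 + (1−p*)·49.8412]/1.08 = 14.9663. B = V − Δ·S = 168.0463.
(1,1): S=208.2600. Δ = (V_up−V_dn)/(S_up−S_dn) = (62.1742−2.3864)/(243.6642−179.1036) = 0.9261. V = [p*·62.1742 + (1−p*)·2.3864]/1.08 = 41.4967. B = V − Δ·S = -151.3672.
(0,0): S=178.0000. Δ = (V_up−V_dn)/(S_up−S_dn) = (41.4967−14.9663)/(208.2600−153.0800) = 0.4808. V = [p*·41.4967 + (1−p*)·14.9663]/1.08 = 31.2911. B = V − Δ·S = -54.2909.
Root portfolio cost Δ·178+B reproduces V0=31.2911.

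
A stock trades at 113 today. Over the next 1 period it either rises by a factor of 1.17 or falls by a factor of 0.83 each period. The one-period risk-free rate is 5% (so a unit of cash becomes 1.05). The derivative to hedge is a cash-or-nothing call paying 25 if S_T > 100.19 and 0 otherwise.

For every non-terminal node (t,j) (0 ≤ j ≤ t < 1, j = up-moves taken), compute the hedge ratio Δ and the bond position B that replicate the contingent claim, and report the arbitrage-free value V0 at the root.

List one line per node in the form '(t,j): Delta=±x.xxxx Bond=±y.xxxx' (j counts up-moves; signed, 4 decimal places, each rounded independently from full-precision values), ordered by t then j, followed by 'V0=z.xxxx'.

(0,0): Delta=0.6507 Bond=-58.1232
V0=15.4062

No-arbitrage ⇒ martingale measure with p* = (R−d)/(u−d) = 0.6471.
At expiry t=1: V(1,0)=0.0000, V(1,1)=25.0000
Node (0,0) S=113.0000: V=(p*·25.0000+(1−p*)·0.0000)/1.05=15.4062; Δ=(25.0000−0.0000)/(132.2100−93.7900)=0.6507; B=V−Δ·S=-58.1232
Each (Δ,B) replicates both successor values, so the strategy is self-financing and V0 is arbitrage-free.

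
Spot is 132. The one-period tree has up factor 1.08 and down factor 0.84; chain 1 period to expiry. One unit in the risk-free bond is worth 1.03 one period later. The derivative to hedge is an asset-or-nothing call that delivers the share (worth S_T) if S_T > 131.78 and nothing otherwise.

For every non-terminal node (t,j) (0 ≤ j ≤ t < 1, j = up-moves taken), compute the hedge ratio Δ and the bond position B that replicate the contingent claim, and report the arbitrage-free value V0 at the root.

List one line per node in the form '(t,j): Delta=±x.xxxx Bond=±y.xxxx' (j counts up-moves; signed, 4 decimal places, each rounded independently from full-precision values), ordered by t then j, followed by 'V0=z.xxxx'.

(0,0): Delta=4.5000 Bond=-484.4272
V0=109.5728

The replicating-portfolio and risk-neutral prices coincide; use p* = (1.03−0.84)/(1.08−0.84) = 0.7917 for the latter.
Payoff layer (t=1): V(1,0)=0.0000, V(1,1)=142.5600
(0,0): S=132.0000. Δ = (V_up−V_dn)/(S_up−S_dn) = (142.5600−0.0000)/(142.5600−110.8800) = 4.5000. V = [p*·142.5600 + (1−p*)·0.0000]/1.03 = 109.5728. B = V − Δ·S = -484.4272.
The time-0 hedge costs 109.5728, which is the no-arbitrage price.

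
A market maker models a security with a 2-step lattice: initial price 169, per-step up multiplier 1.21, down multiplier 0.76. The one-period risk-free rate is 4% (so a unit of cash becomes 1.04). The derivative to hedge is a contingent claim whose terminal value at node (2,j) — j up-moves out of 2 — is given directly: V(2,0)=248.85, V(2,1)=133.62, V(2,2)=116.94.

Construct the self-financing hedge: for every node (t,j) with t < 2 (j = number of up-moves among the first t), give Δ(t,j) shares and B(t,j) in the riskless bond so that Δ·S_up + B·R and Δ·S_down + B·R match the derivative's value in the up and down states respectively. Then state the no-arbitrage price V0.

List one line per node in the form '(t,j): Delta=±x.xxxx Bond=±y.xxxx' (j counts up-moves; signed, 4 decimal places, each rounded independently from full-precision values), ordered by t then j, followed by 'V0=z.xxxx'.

(0,0): Delta=-0.6816 Bond=247.9654
(1,0): Delta=-1.9937 Bond=426.4045
(1,1): Delta=-0.1813 Bond=155.5679
V0=132.7731

Risk-neutral probability p* = (R−d)/(u−d) = (1.04−0.76)/(1.21−0.76) = 0.6222.
Payoff layer (t=2): V(2,0)=248.8500, V(2,1)=133.6200, V(2,2)=116.9400
  t=1,j=0: stock 128.4400 → up 155.4124 (V=133.6200), down 97.6144 (V=248.8500). Price 170.3378; hedge Δ=-1.9937, bond B=426.4045.
  t=1,j=1: stock 204.4900 → up 247.4329 (V=116.9400), down 155.4124 (V=133.6200). Price 118.5013; hedge Δ=-0.1813, bond B=155.5679.
  t=0,j=0: stock 169.0000 → up 204.4900 (V=118.5013), down 128.4400 (V=170.3378). Price 132.7731; hedge Δ=-0.6816, bond B=247.9654.
Self-financing check: at every node Δ·S+B equals the discounted successor values.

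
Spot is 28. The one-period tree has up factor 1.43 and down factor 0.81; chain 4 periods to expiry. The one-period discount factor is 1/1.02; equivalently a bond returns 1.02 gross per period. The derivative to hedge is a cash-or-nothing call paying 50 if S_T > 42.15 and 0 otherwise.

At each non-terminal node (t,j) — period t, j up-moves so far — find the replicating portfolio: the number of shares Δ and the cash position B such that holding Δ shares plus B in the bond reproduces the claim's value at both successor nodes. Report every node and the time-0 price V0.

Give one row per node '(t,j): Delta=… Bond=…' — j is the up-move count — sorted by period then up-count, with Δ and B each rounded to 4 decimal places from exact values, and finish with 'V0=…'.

The replicating-portfolio and risk-neutral prices coincide; use p* = (1.02−0.81)/(1.43−0.81) = 0.3387 for the latter.
Terminal payoffs: V(4,0)=0.0000, V(4,1)=0.0000, V(4,2)=0.0000, V(4,3)=50.0000, V(4,4)=50.0000
  t=3,j=0: stock 14.8803 → up 21.2789 (V=0.0000), down 12.0531 (V=0.0000). Price 0.0000; hedge Δ=0.0000, bond B=0.0000.
  t=3,j=1: stock 26.2702 → up 37.5664 (V=0.0000), down 21.2789 (V=0.0000). Price 0.0000; hedge Δ=0.0000, bond B=0.0000.
  t=3,j=2: stock 46.3783 → up 66.3210 (V=50.0000), down 37.5664 (V=0.0000). Price 16.6034; hedge Δ=1.7389, bond B=-64.0417.
  t=3,j=3: stock 81.8778 → up 117.0852 (V=50.0000), down 66.3210 (V=50.0000). Price 49.0196; hedge Δ=0.0000, bond B=49.0196.
  t=2,j=0: stock 18.3708 → up 26.2702 (V=0.0000), down 14.8803 (V=0.0000). Price 0.0000; hedge Δ=0.0000, bond B=0.0000.
  t=2,j=1: stock 32.4324 → up 46.3783 (V=16.6034), down 26.2702 (V=0.0000). Price 5.5135; hedge Δ=0.8257, bond B=-21.2662.
  t=2,j=2: stock 57.2572 → up 81.8778 (V=49.0196), down 46.3783 (V=16.6034). Price 27.0422; hedge Δ=0.9131, bond B=-25.2419.
  t=1,j=0: stock 22.6800 → up 32.4324 (V=5.5135), down 18.3708 (V=0.0000). Price 1.8308; hedge Δ=0.3921, bond B=-7.0618.
  t=1,j=1: stock 40.0400 → up 57.2572 (V=27.0422), down 32.4324 (V=5.5135). Price 12.5544; hedge Δ=0.8672, bond B=-22.1695.
  t=0,j=0: stock 28.0000 → up 40.0400 (V=12.5544), down 22.6800 (V=1.8308). Price 5.3559; hedge Δ=0.6177, bond B=-11.9401.
The time-0 hedge costs 5.3559, which is the no-arbitrage price.

(0,0): Delta=0.6177 Bond=-11.9401
(1,0): Delta=0.3921 Bond=-7.0618
(1,1): Delta=0.8672 Bond=-22.1695
(2,0): Delta=0.0000 Bond=0.0000
(2,1): Delta=0.8257 Bond=-21.2662
(2,2): Delta=0.9131 Bond=-25.2419
(3,0): Delta=0.0000 Bond=0.0000
(3,1): Delta=0.0000 Bond=0.0000
(3,2): Delta=1.7389 Bond=-64.0417
(3,3): Delta=0.0000 Bond=49.0196
V0=5.3559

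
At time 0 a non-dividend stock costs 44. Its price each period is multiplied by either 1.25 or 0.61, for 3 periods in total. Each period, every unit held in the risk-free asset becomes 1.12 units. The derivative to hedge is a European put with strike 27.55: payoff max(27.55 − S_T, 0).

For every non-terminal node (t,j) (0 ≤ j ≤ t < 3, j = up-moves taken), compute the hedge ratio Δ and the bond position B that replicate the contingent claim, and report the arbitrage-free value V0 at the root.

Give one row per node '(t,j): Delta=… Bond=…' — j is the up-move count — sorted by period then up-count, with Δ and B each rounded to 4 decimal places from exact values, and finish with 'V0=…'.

(0,0): Delta=-0.0772 Bond=3.9975
(1,0): Delta=-0.4041 Bond=13.2513
(1,1): Delta=-0.0365 Bond=2.2406
(2,0): Delta=-1.0000 Bond=24.5982
(2,1): Delta=-0.3299 Bond=12.3544
(2,2): Delta=0.0000 Bond=0.0000
V0=0.6022

Risk-neutral probability p* = (R−d)/(u−d) = (1.12−0.61)/(1.25−0.61) = 0.7969.
Terminal payoffs: V(3,0)=17.5628, V(3,1)=7.0845, V(3,2)=0.0000, V(3,3)=0.0000
Node (2,0) S=16.3724: V=(p*·7.0845+(1−p*)·17.5628)/1.12=8.2258; Δ=(7.0845−17.5628)/(20.4655−9.9872)=-1.0000; B=V−Δ·S=24.5982
Node (2,1) S=33.5500: V=(p*·0.0000+(1−p*)·7.0845)/1.12=1.2849; Δ=(0.0000−7.0845)/(41.9375−20.4655)=-0.3299; B=V−Δ·S=12.3544
Node (2,2) S=68.7500: V=(p*·0.0000+(1−p*)·0.0000)/1.12=0.0000; Δ=(0.0000−0.0000)/(85.9375−41.9375)=0.0000; B=V−Δ·S=0.0000
Node (1,0) S=26.8400: V=(p*·1.2849+(1−p*)·8.2258)/1.12=2.4060; Δ=(1.2849−8.2258)/(33.5500−16.3724)=-0.4041; B=V−Δ·S=13.2513
Node (1,1) S=55.0000: V=(p*·0.0000+(1−p*)·1.2849)/1.12=0.2330; Δ=(0.0000−1.2849)/(68.7500−33.5500)=-0.0365; B=V−Δ·S=2.2406
Node (0,0) S=44.0000: V=(p*·0.2330+(1−p*)·2.4060)/1.12=0.6022; Δ=(0.2330−2.4060)/(55.0000−26.8400)=-0.0772; B=V−Δ·S=3.9975
Each (Δ,B) replicates both successor values, so the strategy is self-financing and V0 is arbitrage-free.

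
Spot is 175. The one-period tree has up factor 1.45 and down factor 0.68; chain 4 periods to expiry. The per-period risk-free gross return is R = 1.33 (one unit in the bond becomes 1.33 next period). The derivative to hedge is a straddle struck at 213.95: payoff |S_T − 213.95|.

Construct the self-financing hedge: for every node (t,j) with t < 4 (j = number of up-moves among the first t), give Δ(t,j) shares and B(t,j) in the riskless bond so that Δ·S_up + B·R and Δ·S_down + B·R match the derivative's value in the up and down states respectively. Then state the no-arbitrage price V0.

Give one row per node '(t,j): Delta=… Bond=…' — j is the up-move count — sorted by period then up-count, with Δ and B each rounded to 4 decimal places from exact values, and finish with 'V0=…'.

(0,0): Delta=0.8718 Bond=-41.8768
(1,0): Delta=0.3087 Bond=11.3158
(1,1): Delta=0.9206 Bond=-68.0676
(2,0): Delta=-1.0000 Bond=120.9509
(2,1): Delta=0.4220 Bond=-4.5008
(2,2): Delta=0.9638 Bond=-106.4122
(3,0): Delta=-1.0000 Bond=160.8647
(3,1): Delta=-1.0000 Bond=160.8647
(3,2): Delta=0.5451 Bond=-36.7893
(3,3): Delta=1.0000 Bond=-160.8647
V0=110.6945

Risk-neutral probability p* = (R−d)/(u−d) = (1.33−0.68)/(1.45−0.68) = 0.8442.
Terminal values V(4,·): V(4,0)=176.5326, V(4,1)=134.1629, V(4,2)=43.8157, V(4,3)=148.8364, V(4,4)=559.6386
Node (3,0) S=55.0256: V=(p*·134.1629+(1−p*)·176.5326)/1.33=105.8391; Δ=(134.1629−176.5326)/(79.7871−37.4174)=-1.0000; B=V−Δ·S=160.8647
Node (3,1) S=117.3340: V=(p*·43.8157+(1−p*)·134.1629)/1.33=43.5307; Δ=(43.8157−134.1629)/(170.1343−79.7871)=-1.0000; B=V−Δ·S=160.8647
Node (3,2) S=250.1975: V=(p*·148.8364+(1−p*)·43.8157)/1.33=99.6011; Δ=(148.8364−43.8157)/(362.7864−170.1343)=0.5451; B=V−Δ·S=-36.7893
Node (3,3) S=533.5094: V=(p*·559.6386+(1−p*)·148.8364)/1.33=372.6447; Δ=(559.6386−148.8364)/(773.5886−362.7864)=1.0000; B=V−Δ·S=-160.8647
Node (2,0) S=80.9200: V=(p*·43.5307+(1−p*)·105.8391)/1.33=40.0309; Δ=(43.5307−105.8391)/(117.3340−55.0256)=-1.0000; B=V−Δ·S=120.9509
Node (2,1) S=172.5500: V=(p*·99.6011+(1−p*)·43.5307)/1.33=68.3180; Δ=(99.6011−43.5307)/(250.1975−117.3340)=0.4220; B=V−Δ·S=-4.5008
Node (2,2) S=367.9375: V=(p*·372.6447+(1−p*)·99.6011)/1.33=248.1898; Δ=(372.6447−99.6011)/(533.5094−250.1975)=0.9638; B=V−Δ·S=-106.4122
Node (1,0) S=119.0000: V=(p*·68.3180+(1−p*)·40.0309)/1.33=48.0523; Δ=(68.3180−40.0309)/(172.5500−80.9200)=0.3087; B=V−Δ·S=11.3158
Node (1,1) S=253.7500: V=(p*·248.1898+(1−p*)·68.3180)/1.33=165.5322; Δ=(248.1898−68.3180)/(367.9375−172.5500)=0.9206; B=V−Δ·S=-68.0676
Node (0,0) S=175.0000: V=(p*·165.5322+(1−p*)·48.0523)/1.33=110.6945; Δ=(165.5322−48.0523)/(253.7500−119.0000)=0.8718; B=V−Δ·S=-41.8768
Check: Δ(0,0)·S0 + B(0,0) = 110.6945 = V0.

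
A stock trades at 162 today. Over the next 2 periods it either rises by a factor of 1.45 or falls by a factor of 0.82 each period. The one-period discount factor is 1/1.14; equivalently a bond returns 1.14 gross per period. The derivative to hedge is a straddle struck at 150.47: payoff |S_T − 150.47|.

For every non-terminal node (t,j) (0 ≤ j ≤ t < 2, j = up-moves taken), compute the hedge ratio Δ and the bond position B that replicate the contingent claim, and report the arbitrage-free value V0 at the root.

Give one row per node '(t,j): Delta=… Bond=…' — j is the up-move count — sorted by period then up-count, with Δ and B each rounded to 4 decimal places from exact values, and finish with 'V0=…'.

(0,0): Delta=0.6486 Bond=-43.3802
(1,0): Delta=0.0073 Bond=35.7468
(1,1): Delta=1.0000 Bond=-131.9912
V0=61.6972

No-arbitrage ⇒ martingale measure with p* = (R−d)/(u−d) = 0.5079.
Terminal values V(2,·): V(2,0)=41.5412, V(2,1)=42.1480, V(2,2)=190.1350
(1,0): S=132.8400. Δ = (V_up−V_dn)/(S_up−S_dn) = (42.1480−41.5412)/(192.6180−108.9288) = 0.0073. V = [p*·42.1480 + (1−p*)·41.5412]/1.14 = 36.7100. B = V − Δ·S = 35.7468.
(1,1): S=234.9000. Δ = (V_up−V_dn)/(S_up−S_dn) = (190.1350−42.1480)/(340.6050−192.6180) = 1.0000. V = [p*·190.1350 + (1−p*)·42.1480]/1.14 = 102.9088. B = V − Δ·S = -131.9912.
(0,0): S=162.0000. Δ = (V_up−V_dn)/(S_up−S_dn) = (102.9088−36.7100)/(234.9000−132.8400) = 0.6486. V = [p*·102.9088 + (1−p*)·36.7100]/1.14 = 61.6972. B = V − Δ·S = -43.3802.
Root portfolio cost Δ·162+B reproduces V0=61.6972.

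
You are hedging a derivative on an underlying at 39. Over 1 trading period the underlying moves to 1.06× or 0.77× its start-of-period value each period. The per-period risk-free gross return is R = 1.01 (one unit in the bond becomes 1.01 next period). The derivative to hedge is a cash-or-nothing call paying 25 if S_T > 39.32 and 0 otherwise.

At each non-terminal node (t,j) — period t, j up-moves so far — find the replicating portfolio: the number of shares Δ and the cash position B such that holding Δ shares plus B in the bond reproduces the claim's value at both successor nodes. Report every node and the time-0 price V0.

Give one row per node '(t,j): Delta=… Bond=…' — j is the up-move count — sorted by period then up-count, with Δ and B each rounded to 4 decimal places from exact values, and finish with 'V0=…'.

No-arbitrage ⇒ martingale measure with p* = (R−d)/(u−d) = 0.8276.
Payoff layer (t=1): V(1,0)=0.0000, V(1,1)=25.0000
Node (0,0) S=39.0000: V=(p*·25.0000+(1−p*)·0.0000)/1.01=20.4848; Δ=(25.0000−0.0000)/(41.3400−30.0300)=2.2104; B=V−Δ·S=-65.7221
Each (Δ,B) replicates both successor values, so the strategy is self-financing and V0 is arbitrage-free.

(0,0): Delta=2.2104 Bond=-65.7221
V0=20.4848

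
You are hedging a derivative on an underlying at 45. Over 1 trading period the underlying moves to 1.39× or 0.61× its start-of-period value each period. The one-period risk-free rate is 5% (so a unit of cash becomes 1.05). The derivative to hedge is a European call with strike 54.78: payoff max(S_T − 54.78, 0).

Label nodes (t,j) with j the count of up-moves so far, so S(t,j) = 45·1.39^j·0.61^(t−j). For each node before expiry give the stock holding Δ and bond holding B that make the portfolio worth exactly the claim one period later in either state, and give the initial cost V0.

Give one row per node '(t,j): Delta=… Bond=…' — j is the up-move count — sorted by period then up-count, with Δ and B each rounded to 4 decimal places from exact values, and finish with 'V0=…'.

Under the risk-neutral measure, an up-move has probability p* = (R−d)/(u−d) = 0.5641 and values discount at R = 1.05.
At expiry t=1: V(1,0)=0.0000, V(1,1)=7.7700
  t=0,j=0: stock 45.0000 → up 62.5500 (V=7.7700), down 27.4500 (V=0.0000). Price 4.1744; hedge Δ=0.2214, bond B=-5.7872.
The time-0 hedge costs 4.1744, which is the no-arbitrage price.

(0,0): Delta=0.2214 Bond=-5.7872
V0=4.1744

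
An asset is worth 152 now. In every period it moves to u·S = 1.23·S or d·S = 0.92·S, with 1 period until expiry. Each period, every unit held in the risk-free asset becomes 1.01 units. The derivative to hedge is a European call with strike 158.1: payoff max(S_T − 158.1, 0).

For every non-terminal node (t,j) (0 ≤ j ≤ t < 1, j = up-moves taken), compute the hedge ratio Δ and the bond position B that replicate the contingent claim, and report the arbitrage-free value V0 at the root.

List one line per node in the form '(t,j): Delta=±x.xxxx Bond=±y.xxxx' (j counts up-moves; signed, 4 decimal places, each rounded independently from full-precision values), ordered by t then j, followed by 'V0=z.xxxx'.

Risk-neutral probability p* = (R−d)/(u−d) = (1.01−0.92)/(1.23−0.92) = 0.2903.
Terminal values V(1,·): V(1,0)=0.0000, V(1,1)=28.8600
(0,0): S=152.0000. Δ = (V_up−V_dn)/(S_up−S_dn) = (28.8600−0.0000)/(186.9600−139.8400) = 0.6125. V = [p*·28.8600 + (1−p*)·0.0000]/1.01 = 8.2958. B = V − Δ·S = -84.8010.
The time-0 hedge costs 8.2958, which is the no-arbitrage price.

(0,0): Delta=0.6125 Bond=-84.8010
V0=8.2958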